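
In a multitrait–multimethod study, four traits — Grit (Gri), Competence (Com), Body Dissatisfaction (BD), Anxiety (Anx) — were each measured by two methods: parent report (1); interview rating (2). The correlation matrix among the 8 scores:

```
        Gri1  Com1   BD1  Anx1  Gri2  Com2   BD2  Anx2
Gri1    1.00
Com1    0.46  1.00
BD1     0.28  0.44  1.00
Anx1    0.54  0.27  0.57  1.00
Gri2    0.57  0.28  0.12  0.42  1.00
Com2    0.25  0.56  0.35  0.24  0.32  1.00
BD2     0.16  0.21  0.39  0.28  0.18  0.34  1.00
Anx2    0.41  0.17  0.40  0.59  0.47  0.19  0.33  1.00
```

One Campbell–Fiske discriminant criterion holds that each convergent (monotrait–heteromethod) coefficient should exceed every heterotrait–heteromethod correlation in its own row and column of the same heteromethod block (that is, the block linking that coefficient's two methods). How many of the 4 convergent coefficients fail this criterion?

Checking each validity diagonal entry against its comparison values:
Gri (methods 1·2): 0.57 vs {0.25, 0.28, 0.16, 0.12, 0.41, 0.42} → pass.
Com (methods 1·2): 0.56 vs {0.28, 0.25, 0.21, 0.35, 0.17, 0.24} → pass.
BD (methods 1·2): 0.39 vs {0.12, 0.16, 0.35, 0.21, 0.40, 0.28} → fail.
Anx (methods 1·2): 0.59 vs {0.42, 0.41, 0.24, 0.17, 0.28, 0.40} → pass.
1 of 4 fail.

1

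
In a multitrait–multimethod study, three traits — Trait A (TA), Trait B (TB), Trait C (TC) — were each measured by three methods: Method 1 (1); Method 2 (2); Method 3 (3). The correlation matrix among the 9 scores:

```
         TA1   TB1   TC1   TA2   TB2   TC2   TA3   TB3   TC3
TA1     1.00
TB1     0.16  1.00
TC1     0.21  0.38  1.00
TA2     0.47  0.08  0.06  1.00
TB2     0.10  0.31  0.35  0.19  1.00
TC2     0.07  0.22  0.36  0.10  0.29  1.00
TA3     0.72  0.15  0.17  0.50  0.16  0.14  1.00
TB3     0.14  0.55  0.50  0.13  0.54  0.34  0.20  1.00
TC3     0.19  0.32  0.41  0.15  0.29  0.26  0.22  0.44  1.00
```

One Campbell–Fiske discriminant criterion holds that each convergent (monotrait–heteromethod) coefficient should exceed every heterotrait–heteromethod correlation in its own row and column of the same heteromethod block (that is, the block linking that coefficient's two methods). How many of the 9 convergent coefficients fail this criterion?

3

Convergent coefficients and their comparison sets:
TA (methods 1·2): 0.47 vs {0.10, 0.08, 0.07, 0.06} → pass.
TA (methods 1·3): 0.72 vs {0.14, 0.15, 0.19, 0.17} → pass.
TA (methods 2·3): 0.50 vs {0.13, 0.16, 0.15, 0.14} → pass.
TB (methods 1·2): 0.31 vs {0.08, 0.10, 0.22, 0.35} → fail.
TB (methods 1·3): 0.55 vs {0.15, 0.14, 0.32, 0.50} → pass.
TB (methods 2·3): 0.54 vs {0.16, 0.13, 0.29, 0.34} → pass.
TC (methods 1·2): 0.36 vs {0.06, 0.07, 0.35, 0.22} → pass.
TC (methods 1·3): 0.41 vs {0.17, 0.19, 0.50, 0.32} → fail.
TC (methods 2·3): 0.26 vs {0.14, 0.15, 0.34, 0.29} → fail.
3 of 9 fail.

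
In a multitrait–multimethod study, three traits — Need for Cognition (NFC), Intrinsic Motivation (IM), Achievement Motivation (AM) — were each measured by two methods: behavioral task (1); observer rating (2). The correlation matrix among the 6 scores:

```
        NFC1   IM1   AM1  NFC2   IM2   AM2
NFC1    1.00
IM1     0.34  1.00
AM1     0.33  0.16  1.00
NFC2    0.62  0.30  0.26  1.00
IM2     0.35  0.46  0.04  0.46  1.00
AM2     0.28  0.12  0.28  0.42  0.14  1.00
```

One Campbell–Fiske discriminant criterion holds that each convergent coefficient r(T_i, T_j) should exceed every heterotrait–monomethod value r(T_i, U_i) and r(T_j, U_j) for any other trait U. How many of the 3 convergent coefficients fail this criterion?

Convergent coefficients and their comparison sets:
NFC (methods 1·2): 0.62 vs {0.34, 0.46, 0.33, 0.42} → pass.
IM (methods 1·2): 0.46 vs {0.34, 0.46, 0.16, 0.14} → fail.
AM (methods 1·2): 0.28 vs {0.33, 0.42, 0.16, 0.14} → fail.
2 of 3 fail.

2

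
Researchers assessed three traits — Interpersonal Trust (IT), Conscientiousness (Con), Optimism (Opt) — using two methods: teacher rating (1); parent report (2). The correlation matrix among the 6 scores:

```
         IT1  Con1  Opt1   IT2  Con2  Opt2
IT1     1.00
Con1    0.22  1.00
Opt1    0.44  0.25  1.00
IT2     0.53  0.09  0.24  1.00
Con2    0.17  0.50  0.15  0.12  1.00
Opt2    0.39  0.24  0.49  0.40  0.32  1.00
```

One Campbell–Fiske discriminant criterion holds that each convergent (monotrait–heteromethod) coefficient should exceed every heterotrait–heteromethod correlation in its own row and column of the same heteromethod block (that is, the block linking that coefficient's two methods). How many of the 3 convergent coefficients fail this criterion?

Convergent coefficients and their comparison sets:
IT (methods 1·2): 0.53 vs {0.17, 0.09, 0.39, 0.24} → pass.
Con (methods 1·2): 0.50 vs {0.09, 0.17, 0.24, 0.15} → pass.
Opt (methods 1·2): 0.49 vs {0.24, 0.39, 0.15, 0.24} → pass.
0 of 3 fail.

0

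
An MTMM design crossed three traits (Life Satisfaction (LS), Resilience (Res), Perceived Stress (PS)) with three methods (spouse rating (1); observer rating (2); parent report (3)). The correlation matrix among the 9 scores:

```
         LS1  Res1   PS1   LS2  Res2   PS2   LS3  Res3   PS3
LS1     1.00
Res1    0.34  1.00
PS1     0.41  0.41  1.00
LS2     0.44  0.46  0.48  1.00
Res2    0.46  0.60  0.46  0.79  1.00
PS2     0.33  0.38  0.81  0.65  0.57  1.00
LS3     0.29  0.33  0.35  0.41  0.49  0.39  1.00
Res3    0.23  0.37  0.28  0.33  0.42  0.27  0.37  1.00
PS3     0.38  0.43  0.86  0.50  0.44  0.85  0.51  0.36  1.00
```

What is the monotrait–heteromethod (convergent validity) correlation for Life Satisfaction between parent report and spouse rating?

Same trait (LS), different methods: r(LS3, LS1) = 0.29.

0.29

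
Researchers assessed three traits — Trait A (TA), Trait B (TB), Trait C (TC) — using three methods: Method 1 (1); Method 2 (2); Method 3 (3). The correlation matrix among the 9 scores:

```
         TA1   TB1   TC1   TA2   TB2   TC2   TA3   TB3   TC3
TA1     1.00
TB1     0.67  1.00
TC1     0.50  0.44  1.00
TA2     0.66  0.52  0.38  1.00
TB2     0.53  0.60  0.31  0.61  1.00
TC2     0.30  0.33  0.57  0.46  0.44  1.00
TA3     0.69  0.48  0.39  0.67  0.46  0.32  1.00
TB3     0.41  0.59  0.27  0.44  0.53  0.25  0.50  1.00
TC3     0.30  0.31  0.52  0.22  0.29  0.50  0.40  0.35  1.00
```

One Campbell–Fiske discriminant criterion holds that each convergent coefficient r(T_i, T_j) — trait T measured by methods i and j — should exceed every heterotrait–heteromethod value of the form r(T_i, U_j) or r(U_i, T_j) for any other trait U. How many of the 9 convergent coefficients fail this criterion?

0

Convergent coefficients and their comparison sets:
TA (methods 1·2): 0.66 vs {0.53, 0.52, 0.30, 0.38} → pass.
TA (methods 1·3): 0.69 vs {0.41, 0.48, 0.30, 0.39} → pass.
TA (methods 2·3): 0.67 vs {0.44, 0.46, 0.22, 0.32} → pass.
TB (methods 1·2): 0.60 vs {0.52, 0.53, 0.33, 0.31} → pass.
TB (methods 1·3): 0.59 vs {0.48, 0.41, 0.31, 0.27} → pass.
TB (methods 2·3): 0.53 vs {0.46, 0.44, 0.29, 0.25} → pass.
TC (methods 1·2): 0.57 vs {0.38, 0.30, 0.31, 0.33} → pass.
TC (methods 1·3): 0.52 vs {0.39, 0.30, 0.27, 0.31} → pass.
TC (methods 2·3): 0.50 vs {0.32, 0.22, 0.25, 0.29} → pass.
0 of 9 fail.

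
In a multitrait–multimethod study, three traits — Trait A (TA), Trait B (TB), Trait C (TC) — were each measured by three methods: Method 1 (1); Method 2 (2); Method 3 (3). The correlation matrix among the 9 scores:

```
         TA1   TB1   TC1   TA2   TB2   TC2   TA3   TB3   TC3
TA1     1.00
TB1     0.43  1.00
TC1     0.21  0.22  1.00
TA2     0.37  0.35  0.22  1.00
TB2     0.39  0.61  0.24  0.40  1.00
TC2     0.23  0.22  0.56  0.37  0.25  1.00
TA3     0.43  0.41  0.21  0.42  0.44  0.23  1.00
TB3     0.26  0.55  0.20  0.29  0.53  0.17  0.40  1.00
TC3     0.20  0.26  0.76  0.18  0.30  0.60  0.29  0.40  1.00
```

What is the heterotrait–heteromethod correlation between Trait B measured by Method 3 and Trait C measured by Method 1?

0.20

Different traits and methods: r(TB3, TC1) = 0.20.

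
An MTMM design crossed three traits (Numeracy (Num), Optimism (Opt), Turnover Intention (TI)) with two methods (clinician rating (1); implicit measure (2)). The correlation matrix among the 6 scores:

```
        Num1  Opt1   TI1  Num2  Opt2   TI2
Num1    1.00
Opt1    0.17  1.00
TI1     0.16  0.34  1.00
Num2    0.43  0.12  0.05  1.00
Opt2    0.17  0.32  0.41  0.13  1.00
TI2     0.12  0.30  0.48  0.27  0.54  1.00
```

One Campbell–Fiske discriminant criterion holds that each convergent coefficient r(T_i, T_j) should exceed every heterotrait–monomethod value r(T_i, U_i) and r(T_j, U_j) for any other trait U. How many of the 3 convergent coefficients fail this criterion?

Each convergent coefficient versus the relevant comparison correlations:
Num (methods 1·2): 0.43 vs {0.17, 0.13, 0.16, 0.27} → pass.
Opt (methods 1·2): 0.32 vs {0.17, 0.13, 0.34, 0.54} → fail.
TI (methods 1·2): 0.48 vs {0.16, 0.27, 0.34, 0.54} → fail.
2 of 3 fail.

2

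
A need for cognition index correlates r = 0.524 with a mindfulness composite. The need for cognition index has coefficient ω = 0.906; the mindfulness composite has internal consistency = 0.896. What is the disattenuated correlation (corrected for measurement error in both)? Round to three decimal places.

0.582

r_true = r_obs / √(r_xx · r_yy) = 0.524 / √(0.906 × 0.896) = 0.524 / √0.811776 = 0.524 / 0.9010 ≈ 0.582.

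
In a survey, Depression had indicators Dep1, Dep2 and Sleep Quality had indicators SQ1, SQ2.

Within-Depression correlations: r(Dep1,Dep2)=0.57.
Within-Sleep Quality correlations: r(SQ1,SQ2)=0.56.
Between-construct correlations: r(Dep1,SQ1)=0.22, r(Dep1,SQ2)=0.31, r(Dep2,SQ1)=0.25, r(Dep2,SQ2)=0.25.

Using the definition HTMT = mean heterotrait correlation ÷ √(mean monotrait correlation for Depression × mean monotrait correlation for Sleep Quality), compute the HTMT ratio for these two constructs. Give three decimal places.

Between-construct mean = 1.03/4 = 0.2575.
Mean within-Dep = 0.57/1 = 0.5700; mean within-SQ = 0.56/1 = 0.5600.
Geometric mean = √(0.5700 × 0.5600) = 0.5650.
HTMT = 0.2575 / 0.5650 = 0.456.

0.456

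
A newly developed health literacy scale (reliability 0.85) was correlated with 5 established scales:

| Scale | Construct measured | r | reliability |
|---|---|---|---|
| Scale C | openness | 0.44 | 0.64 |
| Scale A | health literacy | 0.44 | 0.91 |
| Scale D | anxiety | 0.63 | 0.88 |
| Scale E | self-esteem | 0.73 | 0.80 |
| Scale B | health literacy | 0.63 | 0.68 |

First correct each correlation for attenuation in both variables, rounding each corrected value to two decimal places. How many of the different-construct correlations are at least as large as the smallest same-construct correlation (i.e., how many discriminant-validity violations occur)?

3

Disattenuated r (r / √(r_scale · r_new)):
  Scale C (disc): 0.44 / √(0.64·0.85) = 0.60
  Scale A (conv): 0.44 / √(0.91·0.85) = 0.50
  Scale D (disc): 0.63 / √(0.88·0.85) = 0.73
  Scale E (disc): 0.73 / √(0.80·0.85) = 0.89
  Scale B (conv): 0.63 / √(0.68·0.85) = 0.83
Smallest convergent = 0.50. Discriminant values: 0.60, 0.73, 0.89; count ≥ 0.50 → 3.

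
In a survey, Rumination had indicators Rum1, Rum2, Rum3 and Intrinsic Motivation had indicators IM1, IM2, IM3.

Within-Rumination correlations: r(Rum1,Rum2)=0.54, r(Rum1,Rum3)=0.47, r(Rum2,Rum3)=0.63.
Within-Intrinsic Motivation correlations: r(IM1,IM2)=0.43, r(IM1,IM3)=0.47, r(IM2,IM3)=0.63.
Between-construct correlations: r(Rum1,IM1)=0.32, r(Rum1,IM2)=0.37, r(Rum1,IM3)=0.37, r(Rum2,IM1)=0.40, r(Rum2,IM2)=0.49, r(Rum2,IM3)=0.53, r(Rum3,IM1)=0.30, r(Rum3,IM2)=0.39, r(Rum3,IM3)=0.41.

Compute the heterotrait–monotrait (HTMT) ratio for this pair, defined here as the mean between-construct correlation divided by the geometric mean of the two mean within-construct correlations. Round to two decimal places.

0.75

Mean between = 3.58/9 = 0.3978.
Mean within-Rum = 1.64/3 = 0.5467; mean within-IM = 1.53/3 = 0.5100.
Geometric mean = √(0.5467 × 0.5100) = 0.5280.
HTMT = 0.3978 / 0.5280 = 0.75.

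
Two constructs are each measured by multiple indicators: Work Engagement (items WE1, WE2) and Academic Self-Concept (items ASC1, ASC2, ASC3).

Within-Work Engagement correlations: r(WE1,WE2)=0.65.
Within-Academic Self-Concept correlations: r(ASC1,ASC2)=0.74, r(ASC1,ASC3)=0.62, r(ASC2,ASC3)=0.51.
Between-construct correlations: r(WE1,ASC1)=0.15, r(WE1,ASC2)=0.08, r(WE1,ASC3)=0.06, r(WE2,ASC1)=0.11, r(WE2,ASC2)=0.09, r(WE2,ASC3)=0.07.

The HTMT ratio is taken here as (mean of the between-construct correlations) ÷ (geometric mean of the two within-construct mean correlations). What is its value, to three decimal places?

0.147

Between-construct mean = 0.56/6 = 0.0933.
Mean within-WE = 0.65/1 = 0.6500; mean within-ASC = 1.87/3 = 0.6233.
Geometric mean = √(0.6500 × 0.6233) = 0.6365.
HTMT = 0.0933 / 0.6365 = 0.147.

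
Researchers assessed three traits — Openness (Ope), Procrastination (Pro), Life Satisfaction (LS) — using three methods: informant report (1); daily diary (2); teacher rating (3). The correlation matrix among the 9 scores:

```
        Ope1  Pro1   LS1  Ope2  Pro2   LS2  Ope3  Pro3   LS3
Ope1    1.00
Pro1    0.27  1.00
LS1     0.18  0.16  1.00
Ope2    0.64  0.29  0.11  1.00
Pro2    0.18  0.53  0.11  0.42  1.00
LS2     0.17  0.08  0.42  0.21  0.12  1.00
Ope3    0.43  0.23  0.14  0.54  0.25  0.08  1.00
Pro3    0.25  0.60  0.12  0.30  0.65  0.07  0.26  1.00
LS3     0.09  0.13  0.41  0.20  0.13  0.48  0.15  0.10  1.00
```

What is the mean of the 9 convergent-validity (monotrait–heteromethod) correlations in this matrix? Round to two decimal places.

0.52

Convergent values: 0.64, 0.43, 0.54, 0.53, 0.60, 0.65, 0.42, 0.41, 0.48; mean = 4.70/9 = 0.52.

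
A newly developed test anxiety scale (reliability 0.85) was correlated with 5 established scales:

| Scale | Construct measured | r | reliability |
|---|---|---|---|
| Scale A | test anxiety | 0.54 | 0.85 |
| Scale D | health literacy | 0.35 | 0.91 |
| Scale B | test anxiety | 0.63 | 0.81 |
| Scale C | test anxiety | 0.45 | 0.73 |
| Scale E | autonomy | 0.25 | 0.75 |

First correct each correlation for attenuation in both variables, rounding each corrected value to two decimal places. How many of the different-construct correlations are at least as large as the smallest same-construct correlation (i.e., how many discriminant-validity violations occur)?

0

Disattenuated r (r / √(r_scale · r_new)):
  Scale A (conv): 0.54 / √(0.85·0.85) = 0.64
  Scale D (disc): 0.35 / √(0.91·0.85) = 0.40
  Scale B (conv): 0.63 / √(0.81·0.85) = 0.76
  Scale C (conv): 0.45 / √(0.73·0.85) = 0.57
  Scale E (disc): 0.25 / √(0.75·0.85) = 0.31
Smallest convergent = 0.57. Discriminant values: 0.40, 0.31; count ≥ 0.57 → 0.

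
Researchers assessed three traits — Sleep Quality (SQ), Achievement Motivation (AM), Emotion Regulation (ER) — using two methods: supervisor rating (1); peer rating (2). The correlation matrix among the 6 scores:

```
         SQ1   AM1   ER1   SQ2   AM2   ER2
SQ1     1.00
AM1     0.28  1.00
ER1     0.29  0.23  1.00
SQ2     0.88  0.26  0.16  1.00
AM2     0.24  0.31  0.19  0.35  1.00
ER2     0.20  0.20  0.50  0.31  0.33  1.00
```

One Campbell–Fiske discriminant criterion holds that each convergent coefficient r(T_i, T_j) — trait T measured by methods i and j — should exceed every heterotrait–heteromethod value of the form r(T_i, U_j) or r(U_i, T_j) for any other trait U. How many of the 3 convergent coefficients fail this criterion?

Each convergent coefficient versus the relevant comparison correlations:
SQ (methods 1·2): 0.88 vs {0.24, 0.26, 0.20, 0.16} → pass.
AM (methods 1·2): 0.31 vs {0.26, 0.24, 0.20, 0.19} → pass.
ER (methods 1·2): 0.50 vs {0.16, 0.20, 0.19, 0.20} → pass.
0 of 3 fail.

0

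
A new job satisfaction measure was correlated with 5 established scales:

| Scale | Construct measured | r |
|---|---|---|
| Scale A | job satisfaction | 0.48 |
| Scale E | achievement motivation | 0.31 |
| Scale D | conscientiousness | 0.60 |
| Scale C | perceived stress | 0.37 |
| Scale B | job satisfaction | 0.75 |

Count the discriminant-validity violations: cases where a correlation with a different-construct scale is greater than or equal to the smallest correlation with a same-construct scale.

1

Convergent (same construct = job satisfaction): Scale A, Scale B.
Smallest convergent = 0.48. Discriminant values: 0.31, 0.60, 0.37; count ≥ 0.48 → 1.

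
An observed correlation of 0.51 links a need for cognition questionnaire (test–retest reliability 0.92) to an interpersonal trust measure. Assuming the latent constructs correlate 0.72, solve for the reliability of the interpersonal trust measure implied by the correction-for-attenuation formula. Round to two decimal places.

r_true = r_obs / √(r_xx · r_yy) ⇒ 0.72 = 0.51 / √(0.92 · r_yy).
√(0.92 · r_yy) = 0.51 / 0.72 = 0.7083; 0.92 · r_yy = 0.5017; r_yy = 0.5017 / 0.92 ≈ 0.55.

0.55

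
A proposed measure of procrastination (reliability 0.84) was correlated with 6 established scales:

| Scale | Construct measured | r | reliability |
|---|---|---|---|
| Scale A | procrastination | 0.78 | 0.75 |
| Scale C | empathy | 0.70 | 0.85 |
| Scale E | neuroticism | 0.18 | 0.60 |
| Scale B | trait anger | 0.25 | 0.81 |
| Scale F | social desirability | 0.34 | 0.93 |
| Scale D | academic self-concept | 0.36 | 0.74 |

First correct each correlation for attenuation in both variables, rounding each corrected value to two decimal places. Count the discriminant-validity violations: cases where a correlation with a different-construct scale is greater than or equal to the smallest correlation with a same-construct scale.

Disattenuated r (r / √(r_scale · r_new)):
  Scale A (conv): 0.78 / √(0.75·0.84) = 0.98
  Scale C (disc): 0.70 / √(0.85·0.84) = 0.83
  Scale E (disc): 0.18 / √(0.60·0.84) = 0.25
  Scale B (disc): 0.25 / √(0.81·0.84) = 0.30
  Scale F (disc): 0.34 / √(0.93·0.84) = 0.38
  Scale D (disc): 0.36 / √(0.74·0.84) = 0.46
Smallest convergent = 0.98. Discriminant values: 0.83, 0.25, 0.30, 0.38, 0.46; count ≥ 0.98 → 0.

0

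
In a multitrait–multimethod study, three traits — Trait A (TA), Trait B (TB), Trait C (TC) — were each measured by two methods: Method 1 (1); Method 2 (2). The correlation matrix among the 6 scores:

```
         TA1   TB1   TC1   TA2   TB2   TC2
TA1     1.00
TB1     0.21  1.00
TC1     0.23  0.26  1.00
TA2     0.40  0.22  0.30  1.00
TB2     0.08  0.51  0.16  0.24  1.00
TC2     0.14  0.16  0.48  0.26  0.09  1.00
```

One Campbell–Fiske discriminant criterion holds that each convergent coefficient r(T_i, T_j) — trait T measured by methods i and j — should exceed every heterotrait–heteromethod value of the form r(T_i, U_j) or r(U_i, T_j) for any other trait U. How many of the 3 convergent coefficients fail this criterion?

Convergent coefficients and their comparison sets:
TA (methods 1·2): 0.40 vs {0.08, 0.22, 0.14, 0.30} → pass.
TB (methods 1·2): 0.51 vs {0.22, 0.08, 0.16, 0.16} → pass.
TC (methods 1·2): 0.48 vs {0.30, 0.14, 0.16, 0.16} → pass.
0 of 3 fail.

0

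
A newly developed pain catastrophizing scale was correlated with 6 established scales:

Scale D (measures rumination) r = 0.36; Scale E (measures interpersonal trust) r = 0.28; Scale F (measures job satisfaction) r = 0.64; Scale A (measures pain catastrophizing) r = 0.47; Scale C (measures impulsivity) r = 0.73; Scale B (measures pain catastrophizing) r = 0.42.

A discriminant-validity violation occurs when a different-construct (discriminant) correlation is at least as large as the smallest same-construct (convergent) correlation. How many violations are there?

2

Convergent (same construct = pain catastrophizing): Scale A, Scale B.
Smallest convergent = 0.42. Discriminant values: 0.36, 0.28, 0.64, 0.73; count ≥ 0.42 → 2.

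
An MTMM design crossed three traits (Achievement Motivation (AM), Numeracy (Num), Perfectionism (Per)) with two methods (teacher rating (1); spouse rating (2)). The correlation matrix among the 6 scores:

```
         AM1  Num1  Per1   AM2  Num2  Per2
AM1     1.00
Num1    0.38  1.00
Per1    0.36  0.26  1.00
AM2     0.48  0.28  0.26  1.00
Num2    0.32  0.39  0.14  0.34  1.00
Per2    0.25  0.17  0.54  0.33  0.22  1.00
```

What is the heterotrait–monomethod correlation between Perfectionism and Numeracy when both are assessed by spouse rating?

0.22

Different traits, same method: r(Per2, Num2) = 0.22.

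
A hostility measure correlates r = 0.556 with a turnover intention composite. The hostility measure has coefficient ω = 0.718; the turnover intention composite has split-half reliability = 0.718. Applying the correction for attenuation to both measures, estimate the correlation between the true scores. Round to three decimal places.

0.774

r_true = r_obs / √(r_xx · r_yy) = 0.556 / √(0.718 × 0.718) = 0.556 / √0.515524 = 0.556 / 0.7180 ≈ 0.774.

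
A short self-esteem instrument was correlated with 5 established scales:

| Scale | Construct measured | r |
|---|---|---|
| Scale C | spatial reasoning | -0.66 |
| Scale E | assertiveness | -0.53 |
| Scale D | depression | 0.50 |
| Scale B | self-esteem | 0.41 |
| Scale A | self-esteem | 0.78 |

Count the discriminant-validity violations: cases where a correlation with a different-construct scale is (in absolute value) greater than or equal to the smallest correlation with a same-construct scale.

3

Convergent (same construct = self-esteem): Scale B, Scale A.
Smallest convergent = 0.41. Discriminant |r|: 0.66, 0.53, 0.50; count ≥ 0.41 → 3.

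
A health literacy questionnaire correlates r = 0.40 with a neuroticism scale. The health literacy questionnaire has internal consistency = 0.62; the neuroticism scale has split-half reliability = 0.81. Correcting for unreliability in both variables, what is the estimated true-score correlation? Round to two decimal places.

r_true = r_obs / √(r_xx · r_yy) = 0.40 / √(0.62 × 0.81) = 0.40 / √0.5022 = 0.40 / 0.7087 ≈ 0.56.

0.56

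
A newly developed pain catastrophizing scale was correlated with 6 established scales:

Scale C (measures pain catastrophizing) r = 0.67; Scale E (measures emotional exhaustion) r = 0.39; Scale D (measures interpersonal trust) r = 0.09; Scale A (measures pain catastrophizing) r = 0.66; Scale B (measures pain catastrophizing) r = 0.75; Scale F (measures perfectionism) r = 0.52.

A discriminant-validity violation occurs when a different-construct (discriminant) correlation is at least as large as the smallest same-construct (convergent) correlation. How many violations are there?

0

Convergent (same construct = pain catastrophizing): Scale C, Scale A, Scale B.
Smallest convergent = 0.66. Discriminant values: 0.39, 0.09, 0.52; count ≥ 0.66 → 0.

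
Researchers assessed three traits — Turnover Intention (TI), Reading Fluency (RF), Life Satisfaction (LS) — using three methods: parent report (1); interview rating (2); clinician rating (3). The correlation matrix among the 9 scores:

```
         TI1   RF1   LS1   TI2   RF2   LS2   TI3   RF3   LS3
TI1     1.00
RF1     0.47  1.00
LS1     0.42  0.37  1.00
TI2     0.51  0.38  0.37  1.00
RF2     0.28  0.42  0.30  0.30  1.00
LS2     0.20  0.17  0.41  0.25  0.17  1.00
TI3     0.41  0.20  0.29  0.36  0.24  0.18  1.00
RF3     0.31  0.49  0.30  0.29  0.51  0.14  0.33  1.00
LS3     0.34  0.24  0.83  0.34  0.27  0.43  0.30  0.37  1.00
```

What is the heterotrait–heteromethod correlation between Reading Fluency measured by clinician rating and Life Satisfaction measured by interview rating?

Different traits and methods: r(RF3, LS2) = 0.14.

0.14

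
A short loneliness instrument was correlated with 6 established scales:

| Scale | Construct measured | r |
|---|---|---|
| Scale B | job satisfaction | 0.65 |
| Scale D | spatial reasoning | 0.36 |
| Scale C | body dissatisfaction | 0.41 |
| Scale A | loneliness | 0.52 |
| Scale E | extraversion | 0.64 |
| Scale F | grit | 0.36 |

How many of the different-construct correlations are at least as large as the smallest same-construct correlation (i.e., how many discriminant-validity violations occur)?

Convergent (same construct = loneliness): Scale A.
Smallest convergent = 0.52. Discriminant values: 0.65, 0.36, 0.41, 0.64, 0.36; count ≥ 0.52 → 2.

2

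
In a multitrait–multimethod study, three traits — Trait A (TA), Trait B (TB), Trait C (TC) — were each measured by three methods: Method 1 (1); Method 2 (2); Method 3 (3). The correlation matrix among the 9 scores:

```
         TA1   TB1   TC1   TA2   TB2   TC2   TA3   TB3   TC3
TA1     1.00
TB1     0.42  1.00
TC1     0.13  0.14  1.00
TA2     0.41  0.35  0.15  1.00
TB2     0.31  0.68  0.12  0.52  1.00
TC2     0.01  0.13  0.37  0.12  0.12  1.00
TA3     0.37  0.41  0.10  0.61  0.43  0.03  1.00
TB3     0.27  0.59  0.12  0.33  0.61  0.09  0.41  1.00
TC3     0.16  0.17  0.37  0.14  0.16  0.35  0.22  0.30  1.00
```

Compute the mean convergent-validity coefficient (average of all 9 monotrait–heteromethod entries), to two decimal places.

0.48

Convergent values: 0.41, 0.37, 0.61, 0.68, 0.59, 0.61, 0.37, 0.37, 0.35; mean = 4.36/9 = 0.48.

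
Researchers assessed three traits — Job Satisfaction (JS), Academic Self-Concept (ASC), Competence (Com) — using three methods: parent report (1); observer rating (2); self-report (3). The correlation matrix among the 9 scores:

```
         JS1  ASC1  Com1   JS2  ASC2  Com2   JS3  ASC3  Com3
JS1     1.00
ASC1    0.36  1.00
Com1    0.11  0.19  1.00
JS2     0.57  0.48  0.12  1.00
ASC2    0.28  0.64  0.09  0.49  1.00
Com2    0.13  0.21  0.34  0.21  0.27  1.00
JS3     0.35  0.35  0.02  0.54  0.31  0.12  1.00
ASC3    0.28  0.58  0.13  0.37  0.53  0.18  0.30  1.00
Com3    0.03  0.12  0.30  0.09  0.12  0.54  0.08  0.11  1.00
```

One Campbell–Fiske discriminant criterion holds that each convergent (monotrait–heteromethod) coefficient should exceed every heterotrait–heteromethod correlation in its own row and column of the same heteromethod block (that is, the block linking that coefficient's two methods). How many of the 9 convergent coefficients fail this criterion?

Convergent coefficients and their comparison sets:
JS (methods 1·2): 0.57 vs {0.28, 0.48, 0.13, 0.12} → pass.
JS (methods 1·3): 0.35 vs {0.28, 0.35, 0.03, 0.02} → fail.
JS (methods 2·3): 0.54 vs {0.37, 0.31, 0.09, 0.12} → pass.
ASC (methods 1·2): 0.64 vs {0.48, 0.28, 0.21, 0.09} → pass.
ASC (methods 1·3): 0.58 vs {0.35, 0.28, 0.12, 0.13} → pass.
ASC (methods 2·3): 0.53 vs {0.31, 0.37, 0.12, 0.18} → pass.
Com (methods 1·2): 0.34 vs {0.12, 0.13, 0.09, 0.21} → pass.
Com (methods 1·3): 0.30 vs {0.02, 0.03, 0.13, 0.12} → pass.
Com (methods 2·3): 0.54 vs {0.12, 0.09, 0.18, 0.12} → pass.
1 of 9 fail.

1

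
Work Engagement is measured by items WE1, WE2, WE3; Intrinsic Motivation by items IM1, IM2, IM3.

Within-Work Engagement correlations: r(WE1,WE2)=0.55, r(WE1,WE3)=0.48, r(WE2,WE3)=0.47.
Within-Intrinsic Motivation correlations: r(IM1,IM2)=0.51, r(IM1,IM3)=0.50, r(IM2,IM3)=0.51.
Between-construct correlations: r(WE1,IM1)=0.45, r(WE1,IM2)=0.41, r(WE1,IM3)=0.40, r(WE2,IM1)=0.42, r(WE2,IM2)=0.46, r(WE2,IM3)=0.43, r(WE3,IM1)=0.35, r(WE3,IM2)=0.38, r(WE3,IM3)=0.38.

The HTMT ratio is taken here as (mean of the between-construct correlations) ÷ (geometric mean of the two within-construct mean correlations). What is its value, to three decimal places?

Mean between = 3.68/9 = 0.4089.
Mean within-WE = 1.50/3 = 0.5000; mean within-IM = 1.52/3 = 0.5067.
Geometric mean = √(0.5000 × 0.5067) = 0.5033.
HTMT = 0.4089 / 0.5033 = 0.812.

0.812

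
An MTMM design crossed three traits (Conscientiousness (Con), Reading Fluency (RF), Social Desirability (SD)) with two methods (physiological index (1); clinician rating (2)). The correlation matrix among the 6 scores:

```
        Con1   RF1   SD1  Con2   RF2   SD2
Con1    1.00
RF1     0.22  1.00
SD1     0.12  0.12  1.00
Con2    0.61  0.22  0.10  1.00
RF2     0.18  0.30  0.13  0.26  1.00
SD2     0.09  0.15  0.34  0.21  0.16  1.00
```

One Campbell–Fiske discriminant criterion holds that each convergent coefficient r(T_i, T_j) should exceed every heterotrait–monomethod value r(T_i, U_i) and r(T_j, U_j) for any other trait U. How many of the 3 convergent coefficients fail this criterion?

0

Convergent coefficients and their comparison sets:
Con (methods 1·2): 0.61 vs {0.22, 0.26, 0.12, 0.21} → pass.
RF (methods 1·2): 0.30 vs {0.22, 0.26, 0.12, 0.16} → pass.
SD (methods 1·2): 0.34 vs {0.12, 0.21, 0.12, 0.16} → pass.
0 of 3 fail.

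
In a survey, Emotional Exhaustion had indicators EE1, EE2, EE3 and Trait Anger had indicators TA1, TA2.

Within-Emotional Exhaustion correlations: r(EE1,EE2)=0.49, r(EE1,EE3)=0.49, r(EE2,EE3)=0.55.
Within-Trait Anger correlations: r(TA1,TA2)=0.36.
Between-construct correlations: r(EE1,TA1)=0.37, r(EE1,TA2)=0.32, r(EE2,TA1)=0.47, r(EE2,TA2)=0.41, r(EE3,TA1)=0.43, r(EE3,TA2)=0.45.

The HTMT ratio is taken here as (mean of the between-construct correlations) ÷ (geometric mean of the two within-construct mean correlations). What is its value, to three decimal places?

Between-construct mean = 2.45/6 = 0.4083.
Mean within-EE = 1.53/3 = 0.5100; mean within-TA = 0.36/1 = 0.3600.
Geometric mean = √(0.5100 × 0.3600) = 0.4285.
HTMT = 0.4083 / 0.4285 = 0.953.

0.953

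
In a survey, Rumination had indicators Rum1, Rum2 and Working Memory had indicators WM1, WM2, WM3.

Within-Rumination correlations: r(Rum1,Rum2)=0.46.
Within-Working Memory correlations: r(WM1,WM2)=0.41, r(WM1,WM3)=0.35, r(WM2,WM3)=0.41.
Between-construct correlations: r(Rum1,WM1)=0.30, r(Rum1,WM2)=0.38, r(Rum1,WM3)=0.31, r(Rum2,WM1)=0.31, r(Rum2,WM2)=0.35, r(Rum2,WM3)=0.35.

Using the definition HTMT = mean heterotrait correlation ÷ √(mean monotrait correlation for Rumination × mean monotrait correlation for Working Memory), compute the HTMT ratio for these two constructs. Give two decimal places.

Mean heterotrait r = 2.00/6 = 0.3333.
Mean within-Rum = 0.46/1 = 0.4600; mean within-WM = 1.17/3 = 0.3900.
Geometric mean = √(0.4600 × 0.3900) = 0.4236.
HTMT = 0.3333 / 0.4236 = 0.79.

0.79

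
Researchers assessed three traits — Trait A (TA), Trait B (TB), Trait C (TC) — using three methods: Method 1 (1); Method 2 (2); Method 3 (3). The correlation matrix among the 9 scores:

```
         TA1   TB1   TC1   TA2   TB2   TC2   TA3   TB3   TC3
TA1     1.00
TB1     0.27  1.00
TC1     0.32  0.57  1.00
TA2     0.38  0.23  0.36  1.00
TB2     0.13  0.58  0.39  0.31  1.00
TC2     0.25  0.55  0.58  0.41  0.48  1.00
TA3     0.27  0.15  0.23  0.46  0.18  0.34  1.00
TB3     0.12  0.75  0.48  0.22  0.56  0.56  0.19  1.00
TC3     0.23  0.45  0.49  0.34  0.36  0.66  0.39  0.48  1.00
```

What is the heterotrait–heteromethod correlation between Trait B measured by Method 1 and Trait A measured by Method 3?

Different traits and methods: r(TB1, TA3) = 0.15.

0.15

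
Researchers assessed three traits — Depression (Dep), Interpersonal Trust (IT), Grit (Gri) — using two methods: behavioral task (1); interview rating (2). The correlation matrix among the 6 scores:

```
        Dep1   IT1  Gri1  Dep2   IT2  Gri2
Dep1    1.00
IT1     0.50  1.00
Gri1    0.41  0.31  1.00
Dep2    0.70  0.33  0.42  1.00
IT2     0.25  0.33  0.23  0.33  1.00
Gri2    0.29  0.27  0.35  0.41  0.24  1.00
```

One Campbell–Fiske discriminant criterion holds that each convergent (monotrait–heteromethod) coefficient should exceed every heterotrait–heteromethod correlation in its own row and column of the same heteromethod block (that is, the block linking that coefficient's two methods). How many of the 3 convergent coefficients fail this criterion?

Checking each validity diagonal entry against its comparison values:
Dep (methods 1·2): 0.70 vs {0.25, 0.33, 0.29, 0.42} → pass.
IT (methods 1·2): 0.33 vs {0.33, 0.25, 0.27, 0.23} → fail.
Gri (methods 1·2): 0.35 vs {0.42, 0.29, 0.23, 0.27} → fail.
2 of 3 fail.

2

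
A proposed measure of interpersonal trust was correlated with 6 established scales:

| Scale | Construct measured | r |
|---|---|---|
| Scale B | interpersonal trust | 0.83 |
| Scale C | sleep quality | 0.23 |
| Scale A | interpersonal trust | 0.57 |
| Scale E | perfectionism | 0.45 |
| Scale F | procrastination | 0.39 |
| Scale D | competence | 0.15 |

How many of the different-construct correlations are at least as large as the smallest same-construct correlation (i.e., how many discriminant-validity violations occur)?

0

Convergent (same construct = interpersonal trust): Scale B, Scale A.
Smallest convergent = 0.57. Discriminant values: 0.23, 0.45, 0.39, 0.15; count ≥ 0.57 → 0.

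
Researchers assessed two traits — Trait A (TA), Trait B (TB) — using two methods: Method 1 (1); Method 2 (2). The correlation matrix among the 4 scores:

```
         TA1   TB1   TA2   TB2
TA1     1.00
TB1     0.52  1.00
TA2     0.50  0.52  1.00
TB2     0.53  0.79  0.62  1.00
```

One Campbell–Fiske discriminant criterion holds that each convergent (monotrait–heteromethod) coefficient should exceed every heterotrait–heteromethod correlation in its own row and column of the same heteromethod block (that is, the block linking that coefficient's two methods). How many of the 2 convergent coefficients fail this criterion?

1

Each convergent coefficient versus the relevant comparison correlations:
TA (methods 1·2): 0.50 vs {0.53, 0.52} → fail.
TB (methods 1·2): 0.79 vs {0.52, 0.53} → pass.
1 of 2 fail.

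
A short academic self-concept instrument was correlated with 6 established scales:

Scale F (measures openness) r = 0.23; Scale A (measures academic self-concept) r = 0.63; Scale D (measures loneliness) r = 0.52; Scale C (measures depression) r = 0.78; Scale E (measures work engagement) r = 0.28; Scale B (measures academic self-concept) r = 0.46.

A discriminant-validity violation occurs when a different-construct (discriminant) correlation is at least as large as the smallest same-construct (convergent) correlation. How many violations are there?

Convergent (same construct = academic self-concept): Scale A, Scale B.
Smallest convergent = 0.46. Discriminant values: 0.23, 0.52, 0.78, 0.28; count ≥ 0.46 → 2.

2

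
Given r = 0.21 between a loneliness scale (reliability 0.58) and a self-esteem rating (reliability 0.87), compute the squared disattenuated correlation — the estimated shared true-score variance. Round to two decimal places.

Disattenuated r = 0.21 / √(0.58 × 0.87) = 0.21 / 0.7104 = 0.2956.
Shared true-score variance = 0.2956² = 0.0874 ≈ 0.09.

0.09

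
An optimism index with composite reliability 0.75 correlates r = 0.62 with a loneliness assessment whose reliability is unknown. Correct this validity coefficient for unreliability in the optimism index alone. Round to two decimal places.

0.72

Single correction: r_c = r_obs / √r_xx = 0.62 / √0.75 = 0.62 / 0.8660 ≈ 0.72.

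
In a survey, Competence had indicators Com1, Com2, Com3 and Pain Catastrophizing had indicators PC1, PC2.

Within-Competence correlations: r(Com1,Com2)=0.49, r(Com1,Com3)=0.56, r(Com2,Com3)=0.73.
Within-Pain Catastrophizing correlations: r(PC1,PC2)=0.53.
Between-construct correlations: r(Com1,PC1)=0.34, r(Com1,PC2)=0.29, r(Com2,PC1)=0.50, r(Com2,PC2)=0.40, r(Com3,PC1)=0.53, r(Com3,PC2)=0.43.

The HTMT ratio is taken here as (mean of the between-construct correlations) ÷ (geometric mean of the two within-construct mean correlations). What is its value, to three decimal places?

0.740

Mean between = 2.49/6 = 0.4150.
Mean within-Com = 1.78/3 = 0.5933; mean within-PC = 0.53/1 = 0.5300.
Geometric mean = √(0.5933 × 0.5300) = 0.5608.
HTMT = 0.4150 / 0.5608 = 0.740.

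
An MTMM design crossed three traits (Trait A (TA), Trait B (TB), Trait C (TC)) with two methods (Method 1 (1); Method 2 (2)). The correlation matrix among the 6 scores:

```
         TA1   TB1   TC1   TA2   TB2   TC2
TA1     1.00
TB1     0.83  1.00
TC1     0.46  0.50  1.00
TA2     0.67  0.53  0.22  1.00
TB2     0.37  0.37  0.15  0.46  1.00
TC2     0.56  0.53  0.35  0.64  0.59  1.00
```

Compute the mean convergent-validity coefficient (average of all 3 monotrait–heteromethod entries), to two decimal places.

0.46

Convergent values: 0.67, 0.37, 0.35; mean = 1.39/3 = 0.46.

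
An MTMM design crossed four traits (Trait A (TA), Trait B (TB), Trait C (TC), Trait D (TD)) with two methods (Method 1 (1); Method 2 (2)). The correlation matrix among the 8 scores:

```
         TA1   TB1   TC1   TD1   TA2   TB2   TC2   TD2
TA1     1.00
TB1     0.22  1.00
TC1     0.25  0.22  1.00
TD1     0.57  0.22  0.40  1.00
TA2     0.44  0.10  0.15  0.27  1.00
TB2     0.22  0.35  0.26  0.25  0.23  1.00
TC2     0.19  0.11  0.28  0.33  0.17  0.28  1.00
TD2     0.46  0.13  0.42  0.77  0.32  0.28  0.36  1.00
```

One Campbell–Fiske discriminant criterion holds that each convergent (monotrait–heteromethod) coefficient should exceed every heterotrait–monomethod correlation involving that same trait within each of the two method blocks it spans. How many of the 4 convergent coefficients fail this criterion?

Each convergent coefficient versus the relevant comparison correlations:
TA (methods 1·2): 0.44 vs {0.22, 0.23, 0.25, 0.17, 0.57, 0.32} → fail.
TB (methods 1·2): 0.35 vs {0.22, 0.23, 0.22, 0.28, 0.22, 0.28} → pass.
TC (methods 1·2): 0.28 vs {0.25, 0.17, 0.22, 0.28, 0.40, 0.36} → fail.
TD (methods 1·2): 0.77 vs {0.57, 0.32, 0.22, 0.28, 0.40, 0.36} → pass.
2 of 4 fail.

2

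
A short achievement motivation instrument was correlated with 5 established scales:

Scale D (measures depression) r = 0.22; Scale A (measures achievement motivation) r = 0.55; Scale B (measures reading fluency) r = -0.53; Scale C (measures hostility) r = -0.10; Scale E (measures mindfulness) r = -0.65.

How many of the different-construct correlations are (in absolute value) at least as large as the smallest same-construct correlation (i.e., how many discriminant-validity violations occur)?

Convergent (same construct = achievement motivation): Scale A.
Smallest convergent = 0.55. Discriminant |r|: 0.22, 0.53, 0.10, 0.65; count ≥ 0.55 → 1.

1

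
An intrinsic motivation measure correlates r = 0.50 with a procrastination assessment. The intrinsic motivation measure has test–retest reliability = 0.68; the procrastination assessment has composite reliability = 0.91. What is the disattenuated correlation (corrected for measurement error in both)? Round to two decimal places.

0.64

r_true = r_obs / √(r_xx · r_yy) = 0.50 / √(0.68 × 0.91) = 0.50 / √0.6188 = 0.50 / 0.7866 ≈ 0.64.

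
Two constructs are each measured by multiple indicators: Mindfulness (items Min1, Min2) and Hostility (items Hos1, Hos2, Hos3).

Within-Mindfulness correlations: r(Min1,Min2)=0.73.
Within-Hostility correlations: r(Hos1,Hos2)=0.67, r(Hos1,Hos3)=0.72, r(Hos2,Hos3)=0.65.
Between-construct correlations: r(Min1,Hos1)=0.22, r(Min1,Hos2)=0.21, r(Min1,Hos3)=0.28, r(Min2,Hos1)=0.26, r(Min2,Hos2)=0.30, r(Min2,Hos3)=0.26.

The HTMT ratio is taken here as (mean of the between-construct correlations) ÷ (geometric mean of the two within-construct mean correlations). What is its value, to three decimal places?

0.362

Mean between = 1.53/6 = 0.2550.
Mean within-Min = 0.73/1 = 0.7300; mean within-Hos = 2.04/3 = 0.6800.
Geometric mean = √(0.7300 × 0.6800) = 0.7046.
HTMT = 0.2550 / 0.7046 = 0.362.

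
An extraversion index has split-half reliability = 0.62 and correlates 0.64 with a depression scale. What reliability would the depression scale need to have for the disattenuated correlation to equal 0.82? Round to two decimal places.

0.98

r_true = r_obs / √(r_xx · r_yy) ⇒ 0.82 = 0.64 / √(0.62 · r_yy).
√(0.62 · r_yy) = 0.64 / 0.82 = 0.7805; 0.62 · r_yy = 0.6092; r_yy = 0.6092 / 0.62 ≈ 0.98.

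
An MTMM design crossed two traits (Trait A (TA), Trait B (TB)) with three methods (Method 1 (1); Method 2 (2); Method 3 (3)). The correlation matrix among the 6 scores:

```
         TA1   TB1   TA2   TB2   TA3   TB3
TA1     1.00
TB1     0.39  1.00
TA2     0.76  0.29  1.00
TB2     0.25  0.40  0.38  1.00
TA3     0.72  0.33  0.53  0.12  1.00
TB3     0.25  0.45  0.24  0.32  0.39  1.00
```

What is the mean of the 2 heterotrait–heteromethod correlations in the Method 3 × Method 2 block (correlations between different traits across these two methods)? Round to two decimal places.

HTHM values (method 3 × method 2): 0.12, 0.24; mean = 0.36/2 = 0.18.

0.18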